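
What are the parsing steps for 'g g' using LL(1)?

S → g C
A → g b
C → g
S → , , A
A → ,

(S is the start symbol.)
Stack is shown with the top on the left.

Stack  Input  Action
--------------------
S $    g g $  output S → g C
g C $  g g $  match 'g'
C $    g $    output C → g
g $    g $    match 'g'
$      $      accept

The string is accepted.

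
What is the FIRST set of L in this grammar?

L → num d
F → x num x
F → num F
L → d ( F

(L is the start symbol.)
To compute FIRST(L), examine every production with L on the left-hand side, reading each right-hand side left to right until a non-nullable symbol is reached.

From L → num d:
  - num is a terminal: add 'num' and stop
From L → d ( F:
  - d is a terminal: add 'd' and stop

Collecting: FIRST(L) = { 'd', 'num' }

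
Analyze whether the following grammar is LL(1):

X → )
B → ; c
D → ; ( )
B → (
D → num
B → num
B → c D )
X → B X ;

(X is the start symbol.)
Relevant sets:
  FIRST(B) = { '(', ';', 'c', 'num' }

For X:
  PREDICT(X → ')') = { ')' }
  PREDICT(X → B X ';') = { '(', ';', 'c', 'num' }
For B:
  PREDICT(B → ';' c) = { ';' }
  PREDICT(B → '(') = { '(' }
  PREDICT(B → num) = { 'num' }
  PREDICT(B → c D ')') = { 'c' }
For D:
  PREDICT(D → ';' '(' ')') = { ';' }
  PREDICT(D → num) = { 'num' }

All predict sets are disjoint. The grammar IS LL(1).

Answer: Yes, the grammar is LL(1).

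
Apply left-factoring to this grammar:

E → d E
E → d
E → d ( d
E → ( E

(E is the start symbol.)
E → d E'
E' → E
E' → ε
E' → ( d
E → ( E

Left-factoring transforms A → αβ₁ | αβ₂ into A → αA' and A' → β₁ | β₂
(α is the longest common prefix among the alternatives). Repeat until
no nonterminal has two alternatives with a common prefix.

Round 1: E has alternatives sharing prefix 'd'. Introduce E': E → d E'
  Add: E' → E
  Add: E' → ε
  Add: E' → ( d

No remaining common prefixes — done.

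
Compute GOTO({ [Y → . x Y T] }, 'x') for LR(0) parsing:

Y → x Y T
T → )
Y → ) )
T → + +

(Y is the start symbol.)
GOTO(I, 'x') = CLOSURE({ [A → αX.β] : [A → α.Xβ] ∈ I, X = 'x' })

Items with dot before 'x', with the dot advanced:
  [Y → . x Y T] → [Y → x . Y T]
Closure of the advanced items:
  [Y → x . Y T] has the dot before Y: add [Y → . x Y T], [Y → . ) )]

GOTO = { [Y → . ) )], [Y → . x Y T], [Y → x . Y T] }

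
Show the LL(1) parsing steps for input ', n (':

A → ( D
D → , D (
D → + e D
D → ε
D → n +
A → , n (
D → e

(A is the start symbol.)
LL(1) parsing maintains a stack (initially the start symbol over $) and the input. At each step: if the stack top is a terminal, match it against the current input token; if it is a non-terminal N, replace it with the RHS of M[N, lookahead] (the unique production whose predict set contains the lookahead).

Stack is shown with the top on the left.

Stack    Input    Action
------------------------
A $      , n ( $  output A → , n (
, n ( $  , n ( $  match ','
n ( $    n ( $    match 'n'
( $      ( $      match '('
$        $        accept

The string is accepted.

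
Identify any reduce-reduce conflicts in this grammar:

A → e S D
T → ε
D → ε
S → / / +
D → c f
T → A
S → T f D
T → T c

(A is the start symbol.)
A reduce-reduce conflict occurs when an LR(0) state has two complete items [A → α .] and [B → β .] — both call for a reduction, and with no lookahead the parser cannot choose between them.

Augment with A' → A and build the canonical LR(0) collection (I0 = CLOSURE({[A' → . A]}), then GOTO on every symbol after a dot until no new states appear). It has 15 states:
  I0: { [A → . e S D], [A' → . A] }  — shift
  I1: { [A' → A .] }  — accept
  I2: { [A → . e S D], [A → e . S D], [S → . / / +], [S → . T f D], [T → . A], [T → . T c], [T → .] }  — shift, reduce
  I3: { [S → / . / +] }  — shift
  I4: { [T → A .] }  — reduce
  I5: { [A → e S . D], [D → . c f], [D → .] }  — shift, reduce
  I6: { [S → T . f D], [T → T . c] }  — shift
  I7: { [T → T c .] }  — reduce
  I8: { [D → . c f], [D → .], [S → T f . D] }  — shift, reduce
  I9: { [S → T f D .] }  — reduce
  I10: { [D → c . f] }  — shift
  I11: { [D → c f .] }  — reduce
  I12: { [A → e S D .] }  — reduce
  I13: { [S → / / . +] }  — shift
  I14: { [S → / / + .] }  — reduce

No state contains more than one complete item.

Answer: No reduce-reduce conflicts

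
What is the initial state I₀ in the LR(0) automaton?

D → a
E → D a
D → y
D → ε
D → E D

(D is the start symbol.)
{ [D → . E D], [D → . a], [D → . y], [D → .], [D' → . D], [E → . D a] }

First, augment the grammar with D' → D
I₀ = CLOSURE({ [D' → . D] }):
  [D' → . D] has the dot before D: add [D → . a], [D → . y], [D → .], [D → . E D]
  [D → . E D] has the dot before E: add [E → . D a]
No further items can be added.

I₀ = { [D → . E D], [D → . a], [D → . y], [D → .], [D' → . D], [E → . D a] }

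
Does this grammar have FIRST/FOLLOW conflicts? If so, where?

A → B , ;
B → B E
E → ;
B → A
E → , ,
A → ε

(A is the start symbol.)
Yes. A → B ',' ';' with FOLLOW(A) on { ',', ';' }; B → B E with FOLLOW(B) on { ',', ';' }

Nullable non-terminals: A, B.
FIRST sets used below: FIRST(B) = { ',', ';', ε }, FIRST(E) = { ',', ';' }, FIRST(A) = { ',', ';', ε }

A: nullable alternative(s) A → ε; FOLLOW(A) = { $, ',', ';' }
  A → B , ;: FIRST \ {ε} = { ',', ';' } — overlaps FOLLOW(A) on { ',', ';' }: CONFLICT
  A → ε: FIRST \ {ε} = { } — this is the only nullable alternative, skip

B: nullable alternative(s) B → A; FOLLOW(B) = { ',', ';' }
  B → B E: FIRST \ {ε} = { ',', ';' } — overlaps FOLLOW(B) on { ',', ';' }: CONFLICT
  B → A: FIRST \ {ε} = { ',', ';' } — this is the only nullable alternative, skip

E has no nullable alternative, so no FIRST/FOLLOW check is needed there.

So the grammar has 2 FIRST/FOLLOW conflicts (marked CONFLICT above).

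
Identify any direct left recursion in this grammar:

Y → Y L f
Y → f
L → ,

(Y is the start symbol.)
Yes, Y is left-recursive

Direct left recursion occurs when N → N α for some non-terminal N (the right-hand side begins with the left-hand side itself).

Y → Y L f: LEFT RECURSIVE (starts with Y)
Y → f: starts with f
L → ,: starts with ','

The grammar has direct left recursion on: Y.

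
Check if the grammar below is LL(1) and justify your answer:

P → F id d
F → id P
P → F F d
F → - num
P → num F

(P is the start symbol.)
No. Predict set conflict for P: { '-', 'id' }

A grammar is LL(1) if for each non-terminal N with multiple productions, the predict sets of those productions are pairwise disjoint, where PREDICT(N → α) = (FIRST(α) \ {ε}) ∪ (FOLLOW(N) if α ⇒* ε).

Relevant sets:
  FIRST(F) = { '-', 'id' }

For P:
  PREDICT(P → F id d) = { '-', 'id' }
  PREDICT(P → F F d) = { '-', 'id' }
  PREDICT(P → num F) = { 'num' }
For F:
  PREDICT(F → id P) = { 'id' }
  PREDICT(F → '-' num) = { '-' }

Conflict found: Predict set conflict for P: { '-', 'id' }
The grammar is NOT LL(1).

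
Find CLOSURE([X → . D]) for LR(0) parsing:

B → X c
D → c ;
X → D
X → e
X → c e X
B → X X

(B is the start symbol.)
{ [D → . c ;], [X → . D] }

Start with: [X → . D]
  [X → . D] has the dot before D: add [D → . c ;]
No further items can be added.

CLOSURE = { [D → . c ;], [X → . D] }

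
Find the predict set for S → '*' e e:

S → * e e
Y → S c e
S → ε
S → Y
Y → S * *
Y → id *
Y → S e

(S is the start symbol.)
PREDICT(S → '*' e e) = (FIRST(RHS) \ {ε}) ∪ (FOLLOW(S) if ε ∈ FIRST(RHS), i.e. RHS ⇒* ε)
FIRST('*' e e) = { '*' }
ε ∉ FIRST('*' e e), so FOLLOW(S) is not added.
PREDICT(S → '*' e e) = { '*' }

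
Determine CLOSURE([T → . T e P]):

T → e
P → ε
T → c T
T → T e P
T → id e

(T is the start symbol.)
{ [T → . T e P], [T → . c T], [T → . e], [T → . id e] }

Start with: [T → . T e P]
  [T → . T e P] has the dot before T: add [T → . e], [T → . c T], [T → . id e]
No further items can be added.

CLOSURE = { [T → . T e P], [T → . c T], [T → . e], [T → . id e] }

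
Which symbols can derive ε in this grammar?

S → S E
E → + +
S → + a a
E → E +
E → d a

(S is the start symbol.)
None

A non-terminal is nullable if it can derive ε (the empty string): either it has an ε-production, or it has a production whose right-hand side consists entirely of nullable non-terminals.

There are no ε-productions, so no non-terminal can derive ε.
No non-terminals are nullable.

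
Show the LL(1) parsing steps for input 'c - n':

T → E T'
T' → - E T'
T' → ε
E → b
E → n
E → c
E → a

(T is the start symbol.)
LL(1) parsing maintains a stack (initially the start symbol over $) and the input. At each step: if the stack top is a terminal, match it against the current input token; if it is a non-terminal N, replace it with the RHS of M[N, lookahead] (the unique production whose predict set contains the lookahead).

Stack is shown with the top on the left.

Stack     Input    Action
-------------------------
T $       c - n $  output T → E T'
E T' $    c - n $  output E → c
c T' $    c - n $  match 'c'
T' $      - n $    output T' → - E T'
- E T' $  - n $    match '-'
E T' $    n $      output E → n
n T' $    n $      match 'n'
T' $      $        output T' → ε
$         $        accept

The string is accepted.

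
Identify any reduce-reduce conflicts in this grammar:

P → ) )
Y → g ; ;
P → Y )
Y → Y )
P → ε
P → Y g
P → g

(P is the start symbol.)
A reduce-reduce conflict occurs when an LR(0) state has two complete items [A → α .] and [B → β .] — both call for a reduction, and with no lookahead the parser cannot choose between them.

Augment with P' → P and build the canonical LR(0) collection (I0 = CLOSURE({[P' → . P]}), then GOTO on every symbol after a dot until no new states appear). It has 10 states:
  I0: { [P → . ) )], [P → . Y )], [P → . Y g], [P → . g], [P → .], [P' → . P], [Y → . Y )], [Y → . g ; ;] }  — shift, reduce
  I1: { [P → ) . )] }  — shift
  I2: { [P' → P .] }  — accept
  I3: { [P → Y . )], [P → Y . g], [Y → Y . )] }  — shift
  I4: { [P → g .], [Y → g . ; ;] }  — shift, reduce
  I5: { [Y → g ; . ;] }  — shift
  I6: { [Y → g ; ; .] }  — reduce
  I7: { [P → Y ) .], [Y → Y ) .] }  — 2 reduces
  I8: { [P → Y g .] }  — reduce
  I9: { [P → ) ) .] }  — reduce

I7 contains complete items [P → Y ) .], [Y → Y ) .] — reduce-reduce conflict.

Answer: Yes — I7: [P → Y ) .] vs [Y → Y ) .]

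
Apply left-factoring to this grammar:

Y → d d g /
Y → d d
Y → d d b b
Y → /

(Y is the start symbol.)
Left-factoring transforms A → αβ₁ | αβ₂ into A → αA' and A' → β₁ | β₂
(α is the longest common prefix among the alternatives). Repeat until
no nonterminal has two alternatives with a common prefix.

Round 1: Y has alternatives sharing prefix 'd d'. Introduce Y': Y → d d Y'
  Add: Y' → g /
  Add: Y' → ε
  Add: Y' → b b

No remaining common prefixes — done.

Resulting grammar:
Y → d d Y'
Y' → g /
Y' → ε
Y' → b b
Y → /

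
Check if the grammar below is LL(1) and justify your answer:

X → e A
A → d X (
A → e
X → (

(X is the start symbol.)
A grammar is LL(1) if for each non-terminal N with multiple productions, the predict sets of those productions are pairwise disjoint, where PREDICT(N → α) = (FIRST(α) \ {ε}) ∪ (FOLLOW(N) if α ⇒* ε).

For X:
  PREDICT(X → e A) = { 'e' }
  PREDICT(X → '(') = { '(' }
For A:
  PREDICT(A → d X '(') = { 'd' }
  PREDICT(A → e) = { 'e' }

All predict sets are disjoint. The grammar IS LL(1).

Answer: Yes, the grammar is LL(1).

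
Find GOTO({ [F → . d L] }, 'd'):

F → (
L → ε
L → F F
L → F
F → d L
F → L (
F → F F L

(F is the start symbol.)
{ [F → . (], [F → . F F L], [F → . L (], [F → . d L], [F → d . L], [L → . F F], [L → . F], [L → .] }

GOTO(I, 'd') = CLOSURE({ [A → αX.β] : [A → α.Xβ] ∈ I, X = 'd' })

Items with dot before 'd', with the dot advanced:
  [F → . d L] → [F → d . L]
Closure of the advanced items:
  [F → d . L] has the dot before L: add [L → .], [L → . F F], [L → . F]
  [L → . F F] has the dot before F: add [F → . (], [F → . d L], [F → . L (], [F → . F F L]

GOTO = { [F → . (], [F → . F F L], [F → . L (], [F → . d L], [F → d . L], [L → . F F], [L → . F], [L → .] }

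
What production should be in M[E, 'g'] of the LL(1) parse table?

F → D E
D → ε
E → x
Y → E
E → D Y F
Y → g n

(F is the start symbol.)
E → D Y F

To find M[E, 'g'], we find productions for E where 'g' is in the predict set (PREDICT(N → α) = (FIRST(α) \ {ε}) ∪ (FOLLOW(N) if α ⇒* ε)).

Relevant sets:
  FIRST(D) = { ε }
  FIRST(Y) = { 'g', 'x' }

E → x: PREDICT = { 'x' }
E → D Y F: PREDICT = { 'g', 'x' }
  'g' is in predict set, so this production goes in M[E, 'g']

M[E, 'g'] = E → D Y F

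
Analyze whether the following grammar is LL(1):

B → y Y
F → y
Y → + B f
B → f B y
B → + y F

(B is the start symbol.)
For B:
  PREDICT(B → y Y) = { 'y' }
  PREDICT(B → f B y) = { 'f' }
  PREDICT(B → '+' y F) = { '+' }
F, Y have a single production, so nothing to check there.

All predict sets are disjoint. The grammar IS LL(1).

Answer: Yes, the grammar is LL(1).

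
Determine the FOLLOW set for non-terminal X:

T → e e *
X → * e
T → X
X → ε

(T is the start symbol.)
To compute FOLLOW(X), find every occurrence of X on a right-hand side N → α X β: add FIRST(β) \ {ε}, and if β is empty or nullable also add FOLLOW(N). Iterate to a fixed point.

In T → X: X is at the end, add FOLLOW(T)

The FOLLOW sets referred to above (computed the same way, to a fixed point):
  FOLLOW(T) = { $ }

Taking the union: FOLLOW(X) = { $ }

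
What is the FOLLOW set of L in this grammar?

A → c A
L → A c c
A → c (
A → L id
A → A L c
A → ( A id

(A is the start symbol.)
In A → L id: L is followed by id, add FIRST(id) \ {ε} = { 'id' }
In A → A L c: L is followed by c, add FIRST(c) \ {ε} = { 'c' }

Taking the union: FOLLOW(L) = { 'c', 'id' }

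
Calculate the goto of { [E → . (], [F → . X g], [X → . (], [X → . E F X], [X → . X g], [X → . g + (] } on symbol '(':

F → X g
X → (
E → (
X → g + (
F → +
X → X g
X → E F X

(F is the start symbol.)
{ [E → ( .], [X → ( .] }

GOTO(I, '(') = CLOSURE({ [A → αX.β] : [A → α.Xβ] ∈ I, X = '(' })

Items with dot before '(', with the dot advanced:
  [E → . (] → [E → ( .]
  [X → . (] → [X → ( .]
Closure adds nothing (no advanced item has the dot before a non-terminal).

GOTO = { [E → ( .], [X → ( .] }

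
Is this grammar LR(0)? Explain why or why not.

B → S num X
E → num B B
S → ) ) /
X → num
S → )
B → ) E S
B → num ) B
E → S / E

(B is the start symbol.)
No. Shift-reduce conflict between [S → ) .] and [E → . num B B]

A grammar is LR(0) if no state in the canonical LR(0) collection has:
  - both a shift item (dot before a terminal) and a complete item (shift-reduce conflict), or
  - two or more complete items (reduce-reduce conflict; the accept item [B' → B .] counts as a complete item here).

Augment with B' → B and build the canonical LR(0) collection (I0 = CLOSURE({[B' → . B]}), then GOTO on every symbol after a dot until no new states appear). It has 22 states:
  I0: { [B → . ) E S], [B → . S num X], [B → . num ) B], [B' → . B], [S → . ) ) /], [S → . )] }  — shift
  I1: { [B → ) . E S], [E → . S / E], [E → . num B B], [S → ) . ) /], [S → ) .], [S → . ) ) /], [S → . )] }  — shift, reduce
  I2: { [B' → B .] }  — accept
  I3: { [B → S . num X] }  — shift
  I4: { [B → num . ) B] }  — shift
  I5: { [B → . ) E S], [B → . S num X], [B → . num ) B], [B → num ) . B], [S → . ) ) /], [S → . )] }  — shift
  I6: { [B → num ) B .] }  — reduce
  I7: { [B → S num . X], [X → . num] }  — shift
  I8: { [B → S num X .] }  — reduce
  I9: { [X → num .] }  — reduce
  I10: { [S → ) ) . /], [S → ) . ) /], [S → ) .] }  — shift, reduce
  I11: { [B → ) E . S], [S → . ) ) /], [S → . )] }  — shift
  I12: { [E → S . / E] }  — shift
  I13: { [B → . ) E S], [B → . S num X], [B → . num ) B], [E → num . B B], [S → . ) ) /], [S → . )] }  — shift
  I14: { [B → . ) E S], [B → . S num X], [B → . num ) B], [E → num B . B], [S → . ) ) /], [S → . )] }  — shift
  I15: { [E → num B B .] }  — reduce
  I16: { [E → . S / E], [E → . num B B], [E → S / . E], [S → . ) ) /], [S → . )] }  — shift
  I17: { [S → ) . ) /], [S → ) .] }  — shift, reduce
  I18: { [E → S / E .] }  — reduce
  I19: { [S → ) ) . /] }  — shift
  I20: { [S → ) ) / .] }  — reduce
  I21: { [B → ) E S .] }  — reduce

Conflict in state I1:
  Shift-reduce conflict between [S → ) .] and [E → . num B B]
So the grammar is NOT LR(0).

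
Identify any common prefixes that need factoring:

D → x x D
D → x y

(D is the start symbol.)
Yes, D has productions with common prefix 'x'

Left-factoring is needed when two productions for the same non-terminal
share a common prefix on the right-hand side.

Productions for D:
  D → x x D
  D → x y

Found common prefix 'x' in productions for D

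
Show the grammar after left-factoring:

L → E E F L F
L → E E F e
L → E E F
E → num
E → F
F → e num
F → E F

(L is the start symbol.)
L → E E F L'
L' → L F
L' → e
L' → ε
E → num
E → F
F → e num
F → E F

Left-factoring transforms A → αβ₁ | αβ₂ into A → αA' and A' → β₁ | β₂
(α is the longest common prefix among the alternatives). Repeat until
no nonterminal has two alternatives with a common prefix.

Round 1: L has alternatives sharing prefix 'E E F'. Introduce L': L → E E F L'
  Add: L' → L F
  Add: L' → e
  Add: L' → ε

No remaining common prefixes — done.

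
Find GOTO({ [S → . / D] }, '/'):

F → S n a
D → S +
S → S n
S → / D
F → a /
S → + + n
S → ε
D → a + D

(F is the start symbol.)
GOTO(I, '/') = CLOSURE({ [A → αX.β] : [A → α.Xβ] ∈ I, X = '/' })

Items with dot before '/', with the dot advanced:
  [S → . / D] → [S → / . D]
Closure of the advanced items:
  [S → / . D] has the dot before D: add [D → . S +], [D → . a + D]
  [D → . S +] has the dot before S: add [S → . S n], [S → . / D], [S → . + + n], [S → .]

GOTO = { [D → . S +], [D → . a + D], [S → . + + n], [S → . / D], [S → . S n], [S → .], [S → / . D] }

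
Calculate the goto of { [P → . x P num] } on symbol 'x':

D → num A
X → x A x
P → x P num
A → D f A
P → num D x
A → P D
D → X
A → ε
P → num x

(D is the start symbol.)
{ [P → . num D x], [P → . num x], [P → . x P num], [P → x . P num] }

GOTO(I, 'x') = CLOSURE({ [A → αX.β] : [A → α.Xβ] ∈ I, X = 'x' })

Items with dot before 'x', with the dot advanced:
  [P → . x P num] → [P → x . P num]
Closure of the advanced items:
  [P → x . P num] has the dot before P: add [P → . x P num], [P → . num D x], [P → . num x]

GOTO = { [P → . num D x], [P → . num x], [P → . x P num], [P → x . P num] }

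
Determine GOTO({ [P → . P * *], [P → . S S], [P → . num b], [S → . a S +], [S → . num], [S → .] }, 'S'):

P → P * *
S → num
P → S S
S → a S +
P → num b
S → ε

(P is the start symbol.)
GOTO(I, 'S') = CLOSURE({ [A → αX.β] : [A → α.Xβ] ∈ I, X = 'S' })

Items with dot before 'S', with the dot advanced:
  [P → . S S] → [P → S . S]
Closure of the advanced items:
  [P → S . S] has the dot before S: add [S → . num], [S → . a S +], [S → .]

GOTO = { [P → S . S], [S → . a S +], [S → . num], [S → .] }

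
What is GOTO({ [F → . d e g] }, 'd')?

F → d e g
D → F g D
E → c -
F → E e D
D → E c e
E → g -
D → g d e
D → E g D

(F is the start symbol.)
{ [F → d . e g] }

GOTO(I, 'd') = CLOSURE({ [A → αX.β] : [A → α.Xβ] ∈ I, X = 'd' })

Items with dot before 'd', with the dot advanced:
  [F → . d e g] → [F → d . e g]
Closure adds nothing (no advanced item has the dot before a non-terminal).

GOTO = { [F → d . e g] }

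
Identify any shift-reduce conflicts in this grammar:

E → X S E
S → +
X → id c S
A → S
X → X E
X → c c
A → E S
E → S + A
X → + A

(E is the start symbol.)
Yes — I1: [S → + .] vs [S → . +]; I13: [S → + .] vs [S → . +]; I17: [A → S .] vs [E → S . + A]

Augment with E' → E and build the canonical LR(0) collection (I0 = CLOSURE({[E' → . E]}), then GOTO on every symbol after a dot until no new states appear). It has 22 states:
  I0: { [E → . S + A], [E → . X S E], [E' → . E], [S → . +], [X → . + A], [X → . X E], [X → . c c], [X → . id c S] }  — shift
  I1: { [A → . E S], [A → . S], [E → . S + A], [E → . X S E], [S → + .], [S → . +], [X → + . A], [X → . + A], [X → . X E], [X → . c c], [X → . id c S] }  — shift, reduce
  I2: { [E' → E .] }  — accept
  I3: { [E → S . + A] }  — shift
  I4: { [E → . S + A], [E → . X S E], [E → X . S E], [S → . +], [X → . + A], [X → . X E], [X → . c c], [X → . id c S], [X → X . E] }  — shift
  I5: { [X → c . c] }  — shift
  I6: { [X → id . c S] }  — shift
  I7: { [S → . +], [X → id c . S] }  — shift
  I8: { [S → + .] }  — reduce
  I9: { [X → id c S .] }  — reduce
  I10: { [X → c c .] }  — reduce
  I11: { [X → X E .] }  — reduce
  I12: { [E → . S + A], [E → . X S E], [E → S . + A], [E → X S . E], [S → . +], [X → . + A], [X → . X E], [X → . c c], [X → . id c S] }  — shift
  I13: { [A → . E S], [A → . S], [E → . S + A], [E → . X S E], [E → S + . A], [S → + .], [S → . +], [X → + . A], [X → . + A], [X → . X E], [X → . c c], [X → . id c S] }  — shift, reduce
  I14: { [E → X S E .] }  — reduce
  I15: { [E → S + A .], [X → + A .] }  — 2 reduces
  I16: { [A → E . S], [S → . +] }  — shift
  I17: { [A → S .], [E → S . + A] }  — shift, reduce
  I18: { [A → . E S], [A → . S], [E → . S + A], [E → . X S E], [E → S + . A], [S → . +], [X → . + A], [X → . X E], [X → . c c], [X → . id c S] }  — shift
  I19: { [E → S + A .] }  — reduce
  I20: { [A → E S .] }  — reduce
  I21: { [X → + A .] }  — reduce

I1 contains reduce item [S → + .] and shift items [S → . +], [X → . + A], [X → . c c], [X → . id c S] — shift-reduce conflict.
I13 contains reduce item [S → + .] and shift items [S → . +], [X → . + A], [X → . c c], [X → . id c S] — shift-reduce conflict.
I17 contains reduce item [A → S .] and shift item [E → S . + A] — shift-reduce conflict.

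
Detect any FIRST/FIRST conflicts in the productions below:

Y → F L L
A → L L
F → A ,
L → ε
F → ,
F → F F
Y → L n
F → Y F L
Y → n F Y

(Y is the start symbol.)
Yes. Y → F L L / Y → L n on { 'n' }; Y → F L L / Y → n F Y on { 'n' }; Y → L n / Y → n F Y on { 'n' }; F → A ',' / F → ',' on { ',' }; F → A ',' / F → F F on { ',' }; F → A ',' / F → Y F L on { ',' }; F → ',' / F → F F on { ',' }; F → ',' / F → Y F L on { ',' }; F → F F / F → Y F L on { ',', 'n' }

A FIRST/FIRST conflict occurs when two productions N → α and N → β for the same non-terminal have FIRST(α) ∩ FIRST(β) ≠ ∅ (with ε ∈ FIRST of a nullable right-hand side, so two nullable alternatives also conflict).

FIRST sets of the non-terminals at (or reachable through a nullable prefix from) the front of some alternative:
  FIRST(F) = { ',', 'n' }
  FIRST(L) = { ε }
  FIRST(A) = { ε }
  FIRST(Y) = { ',', 'n' }

Productions for Y:
  Y → F L L: FIRST = { ',', 'n' }
  Y → L n: FIRST = { 'n' }
  Y → n F Y: FIRST = { 'n' }
Productions for F:
  F → A ,: FIRST = { ',' }
  F → ,: FIRST = { ',' }
  F → F F: FIRST = { ',', 'n' }
  F → Y F L: FIRST = { ',', 'n' }
A, L have only one production, so no FIRST/FIRST conflict is possible there.

Conflict for Y: Y → F L L and Y → L n
  Overlap: { 'n' }
Conflict for Y: Y → F L L and Y → n F Y
  Overlap: { 'n' }
Conflict for Y: Y → L n and Y → n F Y
  Overlap: { 'n' }
Conflict for F: F → A , and F → ,
  Overlap: { ',' }
Conflict for F: F → A , and F → F F
  Overlap: { ',' }
Conflict for F: F → A , and F → Y F L
  Overlap: { ',' }
Conflict for F: F → , and F → F F
  Overlap: { ',' }
Conflict for F: F → , and F → Y F L
  Overlap: { ',' }
Conflict for F: F → F F and F → Y F L
  Overlap: { ',', 'n' }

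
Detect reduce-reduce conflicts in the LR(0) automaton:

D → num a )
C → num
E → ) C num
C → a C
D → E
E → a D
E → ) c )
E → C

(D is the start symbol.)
A reduce-reduce conflict occurs when an LR(0) state has two complete items [A → α .] and [B → β .] — both call for a reduction, and with no lookahead the parser cannot choose between them.

Augment with D' → D and build the canonical LR(0) collection (I0 = CLOSURE({[D' → . D]}), then GOTO on every symbol after a dot until no new states appear). It has 18 states:
  I0: { [C → . a C], [C → . num], [D → . E], [D → . num a )], [D' → . D], [E → . ) C num], [E → . ) c )], [E → . C], [E → . a D] }  — shift
  I1: { [C → . a C], [C → . num], [E → ) . C num], [E → ) . c )] }  — shift
  I2: { [E → C .] }  — reduce
  I3: { [D' → D .] }  — accept
  I4: { [D → E .] }  — reduce
  I5: { [C → . a C], [C → . num], [C → a . C], [D → . E], [D → . num a )], [E → . ) C num], [E → . ) c )], [E → . C], [E → . a D], [E → a . D] }  — shift
  I6: { [C → num .], [D → num . a )] }  — shift, reduce
  I7: { [D → num a . )] }  — shift
  I8: { [D → num a ) .] }  — reduce
  I9: { [C → a C .], [E → C .] }  — 2 reduces
  I10: { [E → a D .] }  — reduce
  I11: { [E → ) C . num] }  — shift
  I12: { [C → . a C], [C → . num], [C → a . C] }  — shift
  I13: { [E → ) c . )] }  — shift
  I14: { [C → num .] }  — reduce
  I15: { [E → ) c ) .] }  — reduce
  I16: { [C → a C .] }  — reduce
  I17: { [E → ) C num .] }  — reduce

I9 contains complete items [C → a C .], [E → C .] — reduce-reduce conflict.

Answer: Yes — I9: [C → a C .] vs [E → C .]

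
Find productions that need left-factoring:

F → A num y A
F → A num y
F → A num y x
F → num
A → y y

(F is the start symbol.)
Yes, F has productions with common prefix 'A num y'

Left-factoring is needed when two productions for the same non-terminal
share a common prefix on the right-hand side.

Productions for F:
  F → A num y A
  F → A num y
  F → A num y x
  F → num

Found common prefix 'A num y' in productions for F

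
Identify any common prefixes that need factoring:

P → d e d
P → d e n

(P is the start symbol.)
Yes, P has productions with common prefix 'd e'

Left-factoring is needed when two productions for the same non-terminal
share a common prefix on the right-hand side.

Productions for P:
  P → d e d
  P → d e n

Found common prefix 'd e' in productions for P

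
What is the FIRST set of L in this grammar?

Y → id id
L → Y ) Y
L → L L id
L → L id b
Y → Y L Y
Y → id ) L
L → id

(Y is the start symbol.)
To compute FIRST(L), examine every production with L on the left-hand side, reading each right-hand side left to right until a non-nullable symbol is reached.

FIRST sets of the other non-terminals involved (by the same procedure, iterated to a fixed point):
  FIRST(Y) = { 'id' }

From L → Y ) Y:
  - Y is a non-terminal: add FIRST(Y) \ {ε} = { 'id' }
    Y is not nullable, so stop
From L → L L id:
  - L is the symbol being defined: contributes nothing new
    L is not nullable, so stop
From L → L id b:
  - L is the symbol being defined: contributes nothing new
    L is not nullable, so stop
From L → id:
  - id is a terminal: add 'id' and stop

Collecting: FIRST(L) = { 'id' }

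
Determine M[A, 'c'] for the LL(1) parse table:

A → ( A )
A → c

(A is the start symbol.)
A → c

To find M[A, 'c'], we find productions for A where 'c' is in the predict set (PREDICT(N → α) = (FIRST(α) \ {ε}) ∪ (FOLLOW(N) if α ⇒* ε)).

A → ( A ): PREDICT = { '(' }
A → c: PREDICT = { 'c' }
  'c' is in predict set, so this production goes in M[A, 'c']

M[A, 'c'] = A → c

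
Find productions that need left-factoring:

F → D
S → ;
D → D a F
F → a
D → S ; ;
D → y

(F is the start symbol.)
Left-factoring is needed when two productions for the same non-terminal
share a common prefix on the right-hand side.

Productions for F:
  F → D
  F → a
Productions for D:
  D → D a F
  D → S ; ;
  D → y

No common prefixes found.

Answer: No, left-factoring is not needed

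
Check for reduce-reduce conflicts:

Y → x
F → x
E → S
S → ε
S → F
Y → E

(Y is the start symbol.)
A reduce-reduce conflict occurs when an LR(0) state has two complete items [A → α .] and [B → β .] — both call for a reduction, and with no lookahead the parser cannot choose between them.

Augment with Y' → Y and build the canonical LR(0) collection (I0 = CLOSURE({[Y' → . Y]}), then GOTO on every symbol after a dot until no new states appear). It has 6 states:
  I0: { [E → . S], [F → . x], [S → . F], [S → .], [Y → . E], [Y → . x], [Y' → . Y] }  — shift, reduce
  I1: { [Y → E .] }  — reduce
  I2: { [S → F .] }  — reduce
  I3: { [E → S .] }  — reduce
  I4: { [Y' → Y .] }  — accept
  I5: { [F → x .], [Y → x .] }  — 2 reduces

I5 contains complete items [F → x .], [Y → x .] — reduce-reduce conflict.

Answer: Yes — I5: [F → x .] vs [Y → x .]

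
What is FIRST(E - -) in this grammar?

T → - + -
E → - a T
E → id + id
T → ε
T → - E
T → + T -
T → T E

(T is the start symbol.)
{ '-', 'id' }

FIRST sets of the non-terminals involved (from the grammar, by fixed-point iteration):
  FIRST(E) = { '-', 'id' }

To compute FIRST(E - -), process the symbols left to right:
Symbol E is a non-terminal. Add FIRST(E) \ {ε} = { '-', 'id' }
E is not nullable (ε ∉ FIRST(E)), so stop here.
FIRST(E - -) = { '-', 'id' }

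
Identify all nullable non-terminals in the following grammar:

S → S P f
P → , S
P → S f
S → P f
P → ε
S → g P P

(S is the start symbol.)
ε-productions: P → ε
So P is immediately nullable.
No further non-terminal can be added: every production for the remaining non-terminals contains a terminal or a non-nullable non-terminal.
Nullable = { 'P' }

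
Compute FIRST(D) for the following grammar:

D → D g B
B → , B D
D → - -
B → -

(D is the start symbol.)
{ '-' }

From D → D g B:
  - D is the symbol being defined: contributes nothing new
    D is not nullable, so stop
From D → - -:
  - '-' is a terminal: add '-' and stop

Collecting: FIRST(D) = { '-' }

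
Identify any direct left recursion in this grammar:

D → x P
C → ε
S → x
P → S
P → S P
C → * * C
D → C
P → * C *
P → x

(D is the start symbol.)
No direct left recursion

Direct left recursion occurs when N → N α for some non-terminal N (the right-hand side begins with the left-hand side itself).

D → x P: starts with x
C → ε: starts with ε
S → x: starts with x
P → S: starts with S
P → S P: starts with S
C → * * C: starts with '*'
D → C: starts with C
P → * C *: starts with '*'
P → x: starts with x

No direct left recursion found.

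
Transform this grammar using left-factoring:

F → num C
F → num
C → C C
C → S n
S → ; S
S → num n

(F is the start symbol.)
F → num F'
F' → C
F' → ε
C → C C
C → S n
S → ; S
S → num n

Left-factoring transforms A → αβ₁ | αβ₂ into A → αA' and A' → β₁ | β₂
(α is the longest common prefix among the alternatives). Repeat until
no nonterminal has two alternatives with a common prefix.

Round 1: F has alternatives sharing prefix 'num'. Introduce F': F → num F'
  Add: F' → C
  Add: F' → ε

No remaining common prefixes — done.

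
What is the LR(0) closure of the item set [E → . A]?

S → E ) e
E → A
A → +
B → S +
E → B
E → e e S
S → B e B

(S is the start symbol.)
Start with: [E → . A]
  [E → . A] has the dot before A: add [A → . +]
No further items can be added.

CLOSURE = { [A → . +], [E → . A] }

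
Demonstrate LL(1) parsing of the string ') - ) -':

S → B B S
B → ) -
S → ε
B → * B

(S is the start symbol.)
LL(1) parsing maintains a stack (initially the start symbol over $) and the input. At each step: if the stack top is a terminal, match it against the current input token; if it is a non-terminal N, replace it with the RHS of M[N, lookahead] (the unique production whose predict set contains the lookahead).

Stack is shown with the top on the left.

Stack      Input      Action
----------------------------
S $        ) - ) - $  output S → B B S
B B S $    ) - ) - $  output B → ) -
) - B S $  ) - ) - $  match ')'
- B S $    - ) - $    match '-'
B S $      ) - $      output B → ) -
) - S $    ) - $      match ')'
- S $      - $        match '-'
S $        $          output S → ε
$          $          accept

The string is accepted.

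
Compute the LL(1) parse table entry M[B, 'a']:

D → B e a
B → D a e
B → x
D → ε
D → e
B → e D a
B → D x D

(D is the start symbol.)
B → D a e, B → D x D

To find M[B, 'a'], we find productions for B where 'a' is in the predict set (PREDICT(N → α) = (FIRST(α) \ {ε}) ∪ (FOLLOW(N) if α ⇒* ε)).

Relevant sets:
  FIRST(D) = { 'a', 'e', 'x', ε }

B → D a e: PREDICT = { 'a', 'e', 'x' }
  'a' is in predict set, so this production goes in M[B, 'a']
B → x: PREDICT = { 'x' }
B → e D a: PREDICT = { 'e' }
B → D x D: PREDICT = { 'a', 'e', 'x' }
  'a' is in predict set, so this production goes in M[B, 'a']

M[B, 'a'] = B → D a e, B → D x D  (a multiply-defined cell — the grammar is not LL(1))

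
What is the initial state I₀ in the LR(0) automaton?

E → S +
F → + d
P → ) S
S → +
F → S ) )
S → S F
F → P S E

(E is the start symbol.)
First, augment the grammar with E' → E
I₀ = CLOSURE({ [E' → . E] }):
  [E' → . E] has the dot before E: add [E → . S +]
  [E → . S +] has the dot before S: add [S → . +], [S → . S F]
No further items can be added.

I₀ = { [E → . S +], [E' → . E], [S → . +], [S → . S F] }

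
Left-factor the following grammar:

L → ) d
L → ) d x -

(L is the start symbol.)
L → ) d L'
L' → ε
L' → x -

Left-factoring transforms A → αβ₁ | αβ₂ into A → αA' and A' → β₁ | β₂
(α is the longest common prefix among the alternatives). Repeat until
no nonterminal has two alternatives with a common prefix.

Round 1: L has alternatives sharing prefix ') d'. Introduce L': L → ) d L'
  Add: L' → ε
  Add: L' → x -

No remaining common prefixes — done.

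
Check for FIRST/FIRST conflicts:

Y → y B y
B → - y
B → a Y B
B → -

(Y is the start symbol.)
Yes. B → '-' y / B → '-' on { '-' }

A FIRST/FIRST conflict occurs when two productions N → α and N → β for the same non-terminal have FIRST(α) ∩ FIRST(β) ≠ ∅ (with ε ∈ FIRST of a nullable right-hand side, so two nullable alternatives also conflict).

Productions for B:
  B → - y: FIRST = { '-' }
  B → a Y B: FIRST = { 'a' }
  B → -: FIRST = { '-' }
Y has only one production, so no FIRST/FIRST conflict is possible there.

Conflict for B: B → - y and B → -
  Overlap: { '-' }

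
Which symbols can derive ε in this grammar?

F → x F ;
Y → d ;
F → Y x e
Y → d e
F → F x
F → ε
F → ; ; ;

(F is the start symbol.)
ε-productions: F → ε
So F is immediately nullable.
No further non-terminal can be added: every production for the remaining non-terminals contains a terminal or a non-nullable non-terminal.
Nullable = { 'F' }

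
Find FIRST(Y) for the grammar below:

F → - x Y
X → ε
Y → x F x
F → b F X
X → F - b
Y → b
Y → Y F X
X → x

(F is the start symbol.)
{ 'b', 'x' }

To compute FIRST(Y), examine every production with Y on the left-hand side, reading each right-hand side left to right until a non-nullable symbol is reached.

From Y → x F x:
  - x is a terminal: add 'x' and stop
From Y → b:
  - b is a terminal: add 'b' and stop
From Y → Y F X:
  - Y is the symbol being defined: contributes nothing new
    Y is not nullable, so stop

Collecting: FIRST(Y) = { 'b', 'x' }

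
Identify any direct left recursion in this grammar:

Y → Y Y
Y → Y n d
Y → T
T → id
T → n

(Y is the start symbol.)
Yes, Y is left-recursive

Direct left recursion occurs when N → N α for some non-terminal N (the right-hand side begins with the left-hand side itself).

Y → Y Y: LEFT RECURSIVE (starts with Y)
Y → Y n d: LEFT RECURSIVE (starts with Y)
Y → T: starts with T
T → id: starts with id
T → n: starts with n

The grammar has direct left recursion on: Y.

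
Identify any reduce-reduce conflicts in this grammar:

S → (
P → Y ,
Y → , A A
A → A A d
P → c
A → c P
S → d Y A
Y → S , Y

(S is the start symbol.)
A reduce-reduce conflict occurs when an LR(0) state has two complete items [A → α .] and [B → β .] — both call for a reduction, and with no lookahead the parser cannot choose between them.

Augment with S' → S and build the canonical LR(0) collection (I0 = CLOSURE({[S' → . S]}), then GOTO on every symbol after a dot until no new states appear). It has 19 states:
  I0: { [S → . (], [S → . d Y A], [S' → . S] }  — shift
  I1: { [S → ( .] }  — reduce
  I2: { [S' → S .] }  — accept
  I3: { [S → . (], [S → . d Y A], [S → d . Y A], [Y → . , A A], [Y → . S , Y] }  — shift
  I4: { [A → . A A d], [A → . c P], [Y → , . A A] }  — shift
  I5: { [Y → S . , Y] }  — shift
  I6: { [A → . A A d], [A → . c P], [S → d Y . A] }  — shift
  I7: { [A → . A A d], [A → . c P], [A → A . A d], [S → d Y A .] }  — shift, reduce
  I8: { [A → c . P], [P → . Y ,], [P → . c], [S → . (], [S → . d Y A], [Y → . , A A], [Y → . S , Y] }  — shift
  I9: { [A → c P .] }  — reduce
  I10: { [P → Y . ,] }  — shift
  I11: { [P → c .] }  — reduce
  I12: { [P → Y , .] }  — reduce
  I13: { [A → . A A d], [A → . c P], [A → A . A d], [A → A A . d] }  — shift
  I14: { [A → A A d .] }  — reduce
  I15: { [S → . (], [S → . d Y A], [Y → . , A A], [Y → . S , Y], [Y → S , . Y] }  — shift
  I16: { [Y → S , Y .] }  — reduce
  I17: { [A → . A A d], [A → . c P], [A → A . A d], [Y → , A . A] }  — shift
  I18: { [A → . A A d], [A → . c P], [A → A . A d], [A → A A . d], [Y → , A A .] }  — shift, reduce

No state contains more than one complete item.

Answer: No reduce-reduce conflicts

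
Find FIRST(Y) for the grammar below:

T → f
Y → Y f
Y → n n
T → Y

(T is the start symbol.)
{ 'n' }

To compute FIRST(Y), examine every production with Y on the left-hand side, reading each right-hand side left to right until a non-nullable symbol is reached.

From Y → Y f:
  - Y is the symbol being defined: contributes nothing new
    Y is not nullable, so stop
From Y → n n:
  - n is a terminal: add 'n' and stop

Collecting: FIRST(Y) = { 'n' }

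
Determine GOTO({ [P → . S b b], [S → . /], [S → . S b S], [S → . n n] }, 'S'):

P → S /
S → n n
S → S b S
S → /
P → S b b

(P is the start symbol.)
{ [P → S . b b], [S → S . b S] }

GOTO(I, 'S') = CLOSURE({ [A → αX.β] : [A → α.Xβ] ∈ I, X = 'S' })

Items with dot before 'S', with the dot advanced:
  [P → . S b b] → [P → S . b b]
  [S → . S b S] → [S → S . b S]
Closure adds nothing (no advanced item has the dot before a non-terminal).

GOTO = { [P → S . b b], [S → S . b S] }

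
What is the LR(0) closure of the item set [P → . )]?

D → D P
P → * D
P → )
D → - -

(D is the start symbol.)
To compute CLOSURE, for each item [A → α.Bβ] where B is a non-terminal, add [B → .γ] for all productions B → γ; repeat for the newly added items until nothing changes.

Start with: [P → . )]
The dot precedes the terminal ')', so nothing is added.

CLOSURE = { [P → . )] }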